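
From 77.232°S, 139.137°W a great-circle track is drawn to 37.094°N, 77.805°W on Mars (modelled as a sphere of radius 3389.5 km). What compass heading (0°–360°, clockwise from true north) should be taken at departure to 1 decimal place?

54.1°

With φ₁ = -1.3480, φ₂ = 0.6474, Δλ = 1.0704 rad, the forward-azimuth formula gives
θ = atan2( sin Δλ cos φ₂ , cos φ₁ sin φ₂ − sin φ₁ cos φ₂ cos Δλ ) = atan2(0.6999, 0.5065) = 54.11°.
So the initial bearing is 54.1°.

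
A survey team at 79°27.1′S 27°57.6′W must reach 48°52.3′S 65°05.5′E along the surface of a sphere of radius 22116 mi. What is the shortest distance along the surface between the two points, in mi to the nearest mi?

16509 mi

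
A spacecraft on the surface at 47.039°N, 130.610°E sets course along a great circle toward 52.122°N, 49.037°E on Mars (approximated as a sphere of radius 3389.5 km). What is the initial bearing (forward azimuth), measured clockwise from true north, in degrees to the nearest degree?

308°

Δλ = -81.573° = -1.4237 rad.
y = sin Δλ · cos φ₂ = (-0.9892)(0.6140) = -0.6074
x = cos φ₁ sin φ₂ − sin φ₁ cos φ₂ cos Δλ = (0.6815)(0.7893) − (0.7318)(0.6140)(0.1465) = 0.4721
θ = atan2(y, x) = -52.14°; adding 360° gives 308°.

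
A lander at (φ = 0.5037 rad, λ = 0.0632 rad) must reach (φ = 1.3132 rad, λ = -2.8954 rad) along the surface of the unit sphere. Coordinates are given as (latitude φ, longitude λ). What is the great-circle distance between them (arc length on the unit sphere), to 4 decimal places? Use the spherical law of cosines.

1.3208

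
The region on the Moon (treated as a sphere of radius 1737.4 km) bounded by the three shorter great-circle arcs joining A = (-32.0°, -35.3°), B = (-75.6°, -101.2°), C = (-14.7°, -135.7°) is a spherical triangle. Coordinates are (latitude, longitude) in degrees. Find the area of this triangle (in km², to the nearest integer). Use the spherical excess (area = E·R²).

Side lengths (central angles): a = 1.1107, b = 1.5844, c = 0.9281 rad; semiperimeter s = 1.8116.
By l'Huilier's theorem, tan(E/4) = √[tan(s/2) tan((s−a)/2) tan((s−b)/2) tan((s−c)/2)], giving spherical excess E = 0.6291 rad.
Area = E·R² = 0.6291 × (1737.4)² ≈ 1899002 km².

1899002 km²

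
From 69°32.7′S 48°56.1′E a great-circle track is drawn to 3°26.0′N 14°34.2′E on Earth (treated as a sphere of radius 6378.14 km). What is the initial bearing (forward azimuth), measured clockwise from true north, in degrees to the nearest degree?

With φ₁ = -1.2138, φ₂ = 0.0599, Δλ = -0.5998 rad, the forward-azimuth formula gives
θ = atan2( sin Δλ cos φ₂ , cos φ₁ sin φ₂ − sin φ₁ cos φ₂ cos Δλ ) = atan2(-0.5634, 0.7930) = -35.40°.
Adding 360° brings this into [0°, 360°): 325°.

325°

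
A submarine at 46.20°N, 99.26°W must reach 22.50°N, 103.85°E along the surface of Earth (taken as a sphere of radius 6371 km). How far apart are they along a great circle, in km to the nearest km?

In radians: φ₁ = 0.8063, φ₂ = 0.3927, Δλ = -156.890° = -2.7382 rad.
cos c = sin φ₁ sin φ₂ + cos φ₁ cos φ₂ cos Δλ = (0.7218)(0.3827) + (0.6921)(0.9239)(-0.9198) = -0.31194,
so c = arccos(-0.31194) = 1.88803 rad.
Distance = R·c = 6371 × 1.8880 ≈ 12029 km.

12029 km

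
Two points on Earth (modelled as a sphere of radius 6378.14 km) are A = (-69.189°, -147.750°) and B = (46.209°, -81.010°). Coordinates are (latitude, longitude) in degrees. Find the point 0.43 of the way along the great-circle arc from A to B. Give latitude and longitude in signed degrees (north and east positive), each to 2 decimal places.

The central angle between A and B is δ = 2.1867 rad.
With f = 0.43, the slerp weights are sin((1−f)δ)/sin δ = 1.1612 and sin(fδ)/sin δ = 0.9895.
Weighted sum of the unit vectors: (1.1612)·(-0.3005,-0.1896,-0.9348) + (0.9895)·(0.1081,-0.6835,0.7219) = (-0.2419, -0.8965, -0.3711).
Converting back: φ = atan2(z, √(x²+y²)) = -21.79°, λ = atan2(y, x) = -105.10°.

-21.79°, -105.10°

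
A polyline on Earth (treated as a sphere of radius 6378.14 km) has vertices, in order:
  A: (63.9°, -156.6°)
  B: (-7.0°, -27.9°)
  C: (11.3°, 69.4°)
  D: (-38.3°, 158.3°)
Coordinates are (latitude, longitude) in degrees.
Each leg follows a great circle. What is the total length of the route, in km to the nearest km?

34186 km

Leg A→B: central angle 1.9633 rad, distance 12521.9 km.
Leg B→C: central angle 1.7189 rad, distance 10963.3 km.
Leg C→D: central angle 1.6777 rad, distance 10700.4 km.
Total: 12521.9 + 10963.3 + 10700.4 ≈ 34186 km.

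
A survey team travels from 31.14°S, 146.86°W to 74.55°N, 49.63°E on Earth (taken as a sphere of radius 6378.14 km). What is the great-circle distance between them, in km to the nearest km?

In radians: φ₁ = -0.5435, φ₂ = 1.3011, Δλ = -163.510° = -2.8538 rad.
cos c = sin φ₁ sin φ₂ + cos φ₁ cos φ₂ cos Δλ = (-0.5171)(0.9639) + (0.8559)(0.2664)(-0.9589) = -0.71708,
so c = arccos(-0.71708) = 2.37040 rad.
Distance = R·c = 6378.14 × 2.3704 ≈ 15119 km.

15119 km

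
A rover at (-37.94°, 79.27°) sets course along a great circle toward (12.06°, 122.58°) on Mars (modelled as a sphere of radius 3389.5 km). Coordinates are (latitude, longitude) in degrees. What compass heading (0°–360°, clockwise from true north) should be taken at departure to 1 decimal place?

48.1°

With φ₁ = -0.6622, φ₂ = 0.2105, Δλ = 0.7559 rad, the forward-azimuth formula gives
θ = atan2( sin Δλ cos φ₂ , cos φ₁ sin φ₂ − sin φ₁ cos φ₂ cos Δλ ) = atan2(0.6708, 0.6023) = 48.08°.
So the initial bearing is 48.1°.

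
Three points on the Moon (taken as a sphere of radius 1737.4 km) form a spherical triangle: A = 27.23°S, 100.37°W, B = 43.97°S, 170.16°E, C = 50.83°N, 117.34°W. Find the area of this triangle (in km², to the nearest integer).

Side lengths (central angles): a = 1.9840, b = 1.3873, c = 1.2413 rad; semiperimeter s = 2.3063.
By l'Huilier's theorem, tan(E/4) = √[tan(s/2) tan((s−a)/2) tan((s−b)/2) tan((s−c)/2)], giving spherical excess E = 1.2636 rad.
Area = E·R² = 1.2636 × (1737.4)² ≈ 3814112 km².

3814112 km²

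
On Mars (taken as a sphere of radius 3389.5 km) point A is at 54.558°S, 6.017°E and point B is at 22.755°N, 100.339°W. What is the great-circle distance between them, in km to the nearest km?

Let φ₁ = -0.9522 rad, φ₂ = 0.3971 rad, and Δλ = -1.8563 rad.
cos c = sin φ₁ sin φ₂ + cos φ₁ cos φ₂ cos Δλ = (-0.8147)(0.3868) + (0.5799)(0.9222)(-0.2816) = -0.46571,
so c = arccos(-0.46571) = 2.05523 rad.
Distance = R·c = 3389.5 × 2.0552 ≈ 6966 km.

6966 km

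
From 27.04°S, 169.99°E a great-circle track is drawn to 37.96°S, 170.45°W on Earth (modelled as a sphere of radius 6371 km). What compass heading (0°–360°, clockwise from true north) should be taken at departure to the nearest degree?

129°

Δλ = 19.560° = 0.3414 rad.
y = sin Δλ · cos φ₂ = (0.3348)(0.7884) = 0.2640
x = cos φ₁ sin φ₂ − sin φ₁ cos φ₂ cos Δλ = (0.8907)(-0.6151) − (-0.4546)(0.7884)(0.9423) = -0.2101
θ = atan2(y, x) = 128.52°, so the bearing is 129°.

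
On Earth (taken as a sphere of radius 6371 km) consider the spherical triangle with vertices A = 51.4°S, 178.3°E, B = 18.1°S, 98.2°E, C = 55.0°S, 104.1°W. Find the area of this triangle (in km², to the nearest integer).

Side lengths (central angles): a = 1.8234, b = 0.7713, c = 1.2188 rad; semiperimeter s = 1.9067.
By l'Huilier's theorem, tan(E/4) = √[tan(s/2) tan((s−a)/2) tan((s−b)/2) tan((s−c)/2)], giving spherical excess E = 0.4613 rad.
Area = E·R² = 0.4613 × (6371)² ≈ 18722095 km².

18722095 km²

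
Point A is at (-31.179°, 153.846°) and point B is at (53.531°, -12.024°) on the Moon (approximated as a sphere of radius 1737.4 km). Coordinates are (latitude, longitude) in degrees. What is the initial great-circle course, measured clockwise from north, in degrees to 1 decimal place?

339.6°

Δλ = -165.870° = -2.8950 rad.
y = sin Δλ · cos φ₂ = (-0.2441)(0.5944) = -0.1451
x = cos φ₁ sin φ₂ − sin φ₁ cos φ₂ cos Δλ = (0.8556)(0.8042) − (-0.5177)(0.5944)(-0.9697) = 0.3896
θ = atan2(y, x) = -20.43°; adding 360° gives 339.6°.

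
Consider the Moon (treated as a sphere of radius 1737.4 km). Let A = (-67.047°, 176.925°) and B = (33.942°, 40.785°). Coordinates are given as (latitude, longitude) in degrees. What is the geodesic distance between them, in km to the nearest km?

4196 km

In radians: φ₁ = -1.1702, φ₂ = 0.5924, Δλ = -136.140° = -2.3761 rad.
cos c = sin φ₁ sin φ₂ + cos φ₁ cos φ₂ cos Δλ = (-0.9208)(0.5584) + (0.3900)(0.8296)(-0.7210) = -0.74742,
so c = arccos(-0.74742) = 2.41496 rad.
Distance = R·c = 1737.4 × 2.4150 ≈ 4196 km.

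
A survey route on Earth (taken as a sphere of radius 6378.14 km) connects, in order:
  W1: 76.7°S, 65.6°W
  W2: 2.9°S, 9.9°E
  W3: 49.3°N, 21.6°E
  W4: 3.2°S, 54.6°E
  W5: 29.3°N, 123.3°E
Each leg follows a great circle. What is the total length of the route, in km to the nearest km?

Leg W1→W2: central angle 1.4638 rad, distance 9336.5 km.
Leg W2→W3: central angle 0.9281 rad, distance 5919.4 km.
Leg W3→W4: central angle 1.0429 rad, distance 6651.7 km.
Leg W4→W5: central angle 1.2776 rad, distance 8149.0 km.
Total: 9336.5 + 5919.4 + 6651.7 + 8149.0 ≈ 30057 km.

30057 km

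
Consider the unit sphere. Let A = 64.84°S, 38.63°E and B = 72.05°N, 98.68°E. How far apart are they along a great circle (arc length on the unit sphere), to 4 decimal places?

With latitudes φ₁ = -64.840°, φ₂ = 72.050° and longitude difference Δλ = 60.050°:
Haversine: a = sin²(Δφ/2) + cos φ₁ cos φ₂ sin²(Δλ/2) = 0.8650 + (0.4251)(0.3082)(0.2504) = 0.89783.
Central angle c = 2·arcsin(√a) = 2.49088 rad.
On the unit sphere the arc length equals the central angle: 2.4909.

2.4909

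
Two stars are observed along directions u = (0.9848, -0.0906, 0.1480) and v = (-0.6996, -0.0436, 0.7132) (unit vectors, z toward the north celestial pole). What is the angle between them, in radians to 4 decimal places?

2.1889 rad

u·v = -0.5795; |u| = 1.0000, |v| = 1.0000.
cos θ = (u·v)/(|u||v|) = -0.5795, so θ = 2.1889 rad.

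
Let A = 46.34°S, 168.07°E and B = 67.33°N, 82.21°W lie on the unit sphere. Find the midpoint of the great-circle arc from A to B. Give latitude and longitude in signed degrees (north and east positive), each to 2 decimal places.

16.62°, -159.01°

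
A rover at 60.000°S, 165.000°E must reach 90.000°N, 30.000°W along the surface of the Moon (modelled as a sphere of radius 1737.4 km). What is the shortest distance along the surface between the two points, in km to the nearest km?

In radians: φ₁ = -1.0472, φ₂ = 1.5708, Δλ = 165.000° = 2.8798 rad.
cos c = sin φ₁ sin φ₂ + cos φ₁ cos φ₂ cos Δλ = (-0.8660)(1.0000) + (0.5000)(0.0000)(-0.9659) = -0.86603,
so c = arccos(-0.86603) = 2.61799 rad.
Distance = R·c = 1737.4 × 2.6180 ≈ 4549 km.

4549 km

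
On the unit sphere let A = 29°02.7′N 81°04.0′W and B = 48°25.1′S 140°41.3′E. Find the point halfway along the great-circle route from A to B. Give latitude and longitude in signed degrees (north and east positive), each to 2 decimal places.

The central angle between A and B is δ = 2.4915 rad.
With f = 0.5, the slerp weights are sin((1−f)δ)/sin δ = 1.5656 and sin(fδ)/sin δ = 1.5656.
Weighted sum of the unit vectors: (1.5656)·(0.1358,-0.8636,0.4855) + (1.5656)·(-0.5135,0.4205,-0.7480) = (-0.5914, -0.6938, -0.4110).
Converting back: φ = atan2(z, √(x²+y²)) = -24.27°, λ = atan2(y, x) = -130.44°.

-24.27°, -130.44°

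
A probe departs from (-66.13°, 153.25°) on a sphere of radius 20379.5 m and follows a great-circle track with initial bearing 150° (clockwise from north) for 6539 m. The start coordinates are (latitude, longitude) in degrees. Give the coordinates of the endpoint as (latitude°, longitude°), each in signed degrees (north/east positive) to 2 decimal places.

-78.05°, -157.16°

Angular distance δ = d/R = 6539/20379.5 = 0.32086 rad; initial bearing θ = 2.6180 rad.
sin φ₂ = sin φ₁ cos δ + cos φ₁ sin δ cos θ = (-0.9145)(0.9490) + (0.4047)(0.3154)(-0.8660) = -0.9783, so φ₂ = -78.05°.
Δλ = atan2(sin θ sin δ cos φ₁, cos δ − sin φ₁ sin φ₂) = atan2(0.0638, 0.0543) = 49.593°.
λ₂ = 153.250° + 49.593° = 202.84° → -157.16° after wrapping to (−180°, 180°].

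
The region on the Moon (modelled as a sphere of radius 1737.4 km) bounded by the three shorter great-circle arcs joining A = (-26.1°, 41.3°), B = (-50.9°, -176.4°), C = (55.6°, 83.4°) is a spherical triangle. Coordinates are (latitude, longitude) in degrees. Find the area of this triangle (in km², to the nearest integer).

7785797 km²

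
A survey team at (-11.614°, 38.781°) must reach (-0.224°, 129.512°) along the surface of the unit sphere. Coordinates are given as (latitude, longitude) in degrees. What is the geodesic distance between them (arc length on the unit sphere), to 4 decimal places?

Let φ₁ = -0.2027 rad, φ₂ = -0.0039 rad, and Δλ = 1.5836 rad.
cos c = sin φ₁ sin φ₂ + cos φ₁ cos φ₂ cos Δλ = (-0.2013)(-0.0039) + (0.9795)(1.0000)(-0.0128) = -0.01171,
so c = arccos(-0.01171) = 1.58251 rad.
On the unit sphere the arc length equals the central angle: 1.5825.

1.5825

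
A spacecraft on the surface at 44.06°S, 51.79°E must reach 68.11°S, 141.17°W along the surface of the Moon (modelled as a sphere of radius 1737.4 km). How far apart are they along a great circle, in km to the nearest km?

2044 km

With latitudes φ₁ = -44.060°, φ₂ = -68.110° and longitude difference Δλ = 167.040°:
cos c = sin φ₁ sin φ₂ + cos φ₁ cos φ₂ cos Δλ = (-0.6954)(-0.9279) + (0.7186)(0.3728)(-0.9745) = 0.38418,
so c = arccos(0.38418) = 1.17648 rad.
Distance = R·c = 1737.4 × 1.1765 ≈ 2044 km.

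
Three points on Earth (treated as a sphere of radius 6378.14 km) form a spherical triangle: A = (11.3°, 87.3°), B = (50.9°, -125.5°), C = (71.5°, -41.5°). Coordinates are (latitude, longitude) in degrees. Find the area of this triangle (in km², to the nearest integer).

Side lengths (central angles): a = 0.7123, b = 1.5799, c = 1.9474 rad; semiperimeter s = 2.1198.
By l'Huilier's theorem, tan(E/4) = √[tan(s/2) tan((s−a)/2) tan((s−b)/2) tan((s−c)/2)], giving spherical excess E = 0.7522 rad.
Area = E·R² = 0.7522 × (6378.14)² ≈ 30598009 km².

30598009 km²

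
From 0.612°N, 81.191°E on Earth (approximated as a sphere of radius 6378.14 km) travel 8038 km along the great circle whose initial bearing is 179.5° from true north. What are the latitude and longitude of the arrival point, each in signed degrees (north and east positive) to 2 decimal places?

Angular distance δ = d/R = 8038/6378.14 = 1.26024 rad; initial bearing θ = 3.1329 rad.
sin φ₂ = sin φ₁ cos δ + cos φ₁ sin δ cos θ = (0.0107)(0.3056) + (0.9999)(0.9522)(-1.0000) = -0.9488, so φ₂ = -71.59°.
Δλ = atan2(sin θ sin δ cos φ₁, cos δ − sin φ₁ sin φ₂) = atan2(0.0083, 0.3157) = 1.507°.
λ₂ = 81.191° + 1.507° = 82.70°.

-71.59°, 82.70°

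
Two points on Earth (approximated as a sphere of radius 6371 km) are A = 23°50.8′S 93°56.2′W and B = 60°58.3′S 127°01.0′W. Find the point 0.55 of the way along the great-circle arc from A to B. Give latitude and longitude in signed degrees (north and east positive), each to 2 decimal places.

Central angle δ = 0.7592 rad. Interpolating on the sphere with fraction f = 0.55:
P = [sin((1−f)δ)·A + sin(fδ)·B] / sin δ = 0.4867·A + 0.5891·B in Cartesian coordinates,
giving P = (-0.2027, -0.6724, -0.7119), i.e. latitude -45.39°, longitude -106.77°.

-45.39°, -106.77°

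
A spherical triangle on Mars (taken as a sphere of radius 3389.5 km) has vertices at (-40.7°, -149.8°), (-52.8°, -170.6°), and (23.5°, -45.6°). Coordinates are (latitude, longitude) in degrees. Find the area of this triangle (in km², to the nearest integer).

Side lengths (central angles): a = 2.2596, b = 2.0159, c = 0.3242 rad; semiperimeter s = 2.2999.
By l'Huilier's theorem, tan(E/4) = √[tan(s/2) tan((s−a)/2) tan((s−b)/2) tan((s−c)/2)], giving spherical excess E = 0.3936 rad.
Area = E·R² = 0.3936 × (3389.5)² ≈ 4521991 km².

4521991 km²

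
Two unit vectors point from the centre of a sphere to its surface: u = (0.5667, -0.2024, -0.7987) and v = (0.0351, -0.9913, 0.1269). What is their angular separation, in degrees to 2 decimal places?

83.16°

u·v = 0.1192; |u| = 1.0000, |v| = 1.0000.
cos θ = (u·v)/(|u||v|) = 0.1192, so θ = 83.16°.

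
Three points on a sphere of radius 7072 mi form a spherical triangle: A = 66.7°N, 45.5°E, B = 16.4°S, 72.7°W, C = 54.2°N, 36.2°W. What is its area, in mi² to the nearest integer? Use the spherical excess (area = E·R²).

Side lengths (central angles): a = 1.3468, b = 0.6788, c = 2.0249 rad; semiperimeter s = 2.0253.
By l'Huilier's theorem, tan(E/4) = √[tan(s/2) tan((s−a)/2) tan((s−b)/2) tan((s−c)/2)], giving spherical excess E = 0.0375 rad.
Area = E·R² = 0.0375 × (7072)² ≈ 1876671 mi².

1876671 mi²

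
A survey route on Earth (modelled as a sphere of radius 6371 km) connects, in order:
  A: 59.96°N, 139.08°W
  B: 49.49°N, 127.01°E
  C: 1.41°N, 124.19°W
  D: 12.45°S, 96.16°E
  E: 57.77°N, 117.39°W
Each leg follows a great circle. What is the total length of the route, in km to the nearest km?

46487 km

Leg A→B: central angle 0.8815 rad, distance 5616.0 km.
Leg B→C: central angle 1.7625 rad, distance 11229.1 km.
Leg C→D: central angle 2.4177 rad, distance 15403.4 km.
Leg D→E: central angle 2.2349 rad, distance 14238.8 km.
Total: 5616.0 + 11229.1 + 15403.4 + 14238.8 ≈ 46487 km.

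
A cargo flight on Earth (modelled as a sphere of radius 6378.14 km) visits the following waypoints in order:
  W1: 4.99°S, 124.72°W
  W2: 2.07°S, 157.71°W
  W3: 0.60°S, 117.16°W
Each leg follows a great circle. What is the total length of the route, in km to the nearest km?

Leg W1→W2: central angle 0.5769 rad, distance 3679.2 km.
Leg W2→W3: central angle 0.7080 rad, distance 4515.6 km.
Total: 3679.2 + 4515.6 ≈ 8195 km.

8195 km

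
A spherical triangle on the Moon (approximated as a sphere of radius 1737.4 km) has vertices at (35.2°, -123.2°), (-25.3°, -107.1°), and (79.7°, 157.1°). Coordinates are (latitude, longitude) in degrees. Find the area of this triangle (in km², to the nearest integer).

176717 km²

Side lengths (central angles): a = 2.0228, b = 0.9357, c = 1.0889 rad; semiperimeter s = 2.0237.
By l'Huilier's theorem, tan(E/4) = √[tan(s/2) tan((s−a)/2) tan((s−b)/2) tan((s−c)/2)], giving spherical excess E = 0.0585 rad.
Area = E·R² = 0.0585 × (1737.4)² ≈ 176717 km².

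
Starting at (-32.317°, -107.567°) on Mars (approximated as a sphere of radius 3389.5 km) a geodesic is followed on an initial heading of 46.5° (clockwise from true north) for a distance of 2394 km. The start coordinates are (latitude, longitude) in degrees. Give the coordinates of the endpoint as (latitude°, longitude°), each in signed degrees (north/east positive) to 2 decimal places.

Angular distance δ = d/R = 2394/3389.5 = 0.70630 rad; initial bearing θ = 0.8116 rad.
sin φ₂ = sin φ₁ cos δ + cos φ₁ sin δ cos θ = (-0.5346)(0.7608) + (0.8451)(0.6490)(0.6884) = -0.0292, so φ₂ = -1.67°.
Δλ = atan2(sin θ sin δ cos φ₁, cos δ − sin φ₁ sin φ₂) = atan2(0.3979, 0.7452) = 28.098°.
λ₂ = -107.567° + 28.098° = -79.47°.

-1.67°, -79.47°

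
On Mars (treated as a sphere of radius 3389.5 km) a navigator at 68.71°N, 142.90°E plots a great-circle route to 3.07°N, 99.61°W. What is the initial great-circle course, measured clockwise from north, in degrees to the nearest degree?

With φ₁ = 1.1992, φ₂ = 0.0536, Δλ = 2.0506 rad, the forward-azimuth formula gives
θ = atan2( sin Δλ cos φ₂ , cos φ₁ sin φ₂ − sin φ₁ cos φ₂ cos Δλ ) = atan2(0.8858, 0.4489) = 63.12°.
So the initial bearing is 63°.

63°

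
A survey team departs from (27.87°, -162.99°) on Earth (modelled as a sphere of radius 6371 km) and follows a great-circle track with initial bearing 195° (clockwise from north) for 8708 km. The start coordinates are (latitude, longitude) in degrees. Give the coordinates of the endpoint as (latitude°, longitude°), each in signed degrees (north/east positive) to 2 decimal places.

-47.86°, 174.82°

Angular distance δ = d/R = 8708/6371 = 1.36682 rad; initial bearing θ = 3.4034 rad.
sin φ₂ = sin φ₁ cos δ + cos φ₁ sin δ cos θ = (0.4675)(0.2026) + (0.8840)(0.9793)(-0.9659) = -0.7415, so φ₂ = -47.86°.
Δλ = atan2(sin θ sin δ cos φ₁, cos δ − sin φ₁ sin φ₂) = atan2(-0.2241, 0.5492) = -22.194°.
λ₂ = -162.990° − 22.194° = -185.18° → 174.82° after wrapping to (−180°, 180°].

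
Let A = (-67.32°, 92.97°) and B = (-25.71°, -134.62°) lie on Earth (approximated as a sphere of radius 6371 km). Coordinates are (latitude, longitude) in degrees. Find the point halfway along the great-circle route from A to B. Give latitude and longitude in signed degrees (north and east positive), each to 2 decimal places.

-62.66°, -158.57°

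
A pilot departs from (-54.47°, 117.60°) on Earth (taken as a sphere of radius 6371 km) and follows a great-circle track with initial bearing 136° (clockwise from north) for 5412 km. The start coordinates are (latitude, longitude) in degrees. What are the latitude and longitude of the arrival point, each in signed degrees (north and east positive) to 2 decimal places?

-58.36°, -146.29°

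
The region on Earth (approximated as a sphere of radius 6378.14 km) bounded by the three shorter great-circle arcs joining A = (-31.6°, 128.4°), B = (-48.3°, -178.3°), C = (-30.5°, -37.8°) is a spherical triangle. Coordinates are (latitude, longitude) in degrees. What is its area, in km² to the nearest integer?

Side lengths (central angles): a = 1.6342, b = 2.0339, c = 0.7527 rad; semiperimeter s = 2.2104.
By l'Huilier's theorem, tan(E/4) = √[tan(s/2) tan((s−a)/2) tan((s−b)/2) tan((s−c)/2)], giving spherical excess E = 0.8504 rad.
Area = E·R² = 0.8504 × (6378.14)² ≈ 34593159 km².

34593159 km²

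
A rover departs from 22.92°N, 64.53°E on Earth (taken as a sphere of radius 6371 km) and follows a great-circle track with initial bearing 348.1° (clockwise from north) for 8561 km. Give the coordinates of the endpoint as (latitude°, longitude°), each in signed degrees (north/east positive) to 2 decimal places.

Angular distance δ = d/R = 8561/6371 = 1.34375 rad; initial bearing θ = 6.0755 rad.
sin φ₂ = sin φ₁ cos δ + cos φ₁ sin δ cos θ = (0.3894)(0.2251) + (0.9210)(0.9743)(0.9785) = 0.9658, so φ₂ = 74.97°.
Δλ = atan2(sin θ sin δ cos φ₁, cos δ − sin φ₁ sin φ₂) = atan2(-0.1850, -0.1510) = -129.218°.
λ₂ = 64.530° − 129.218° = -64.69°.

74.97°, -64.69°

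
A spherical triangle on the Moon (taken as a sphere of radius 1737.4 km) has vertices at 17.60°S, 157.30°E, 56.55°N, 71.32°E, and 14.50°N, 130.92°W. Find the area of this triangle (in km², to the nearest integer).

5517126 km²

Side lengths (central angles): a = 1.8598, b = 1.3563, c = 1.7880 rad; semiperimeter s = 2.5021.
By l'Huilier's theorem, tan(E/4) = √[tan(s/2) tan((s−a)/2) tan((s−b)/2) tan((s−c)/2)], giving spherical excess E = 1.8277 rad.
Area = E·R² = 1.8277 × (1737.4)² ≈ 5517126 km².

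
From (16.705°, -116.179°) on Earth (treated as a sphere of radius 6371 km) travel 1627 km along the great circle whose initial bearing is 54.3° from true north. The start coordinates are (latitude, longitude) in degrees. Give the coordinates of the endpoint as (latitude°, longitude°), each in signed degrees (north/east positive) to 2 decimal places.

24.79°, -103.12°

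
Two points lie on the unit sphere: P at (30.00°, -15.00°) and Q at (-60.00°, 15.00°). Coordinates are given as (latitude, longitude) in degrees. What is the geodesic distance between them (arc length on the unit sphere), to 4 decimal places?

1.6288

With latitudes φ₁ = 30.000°, φ₂ = -60.000° and longitude difference Δλ = 30.000°:
cos c = sin φ₁ sin φ₂ + cos φ₁ cos φ₂ cos Δλ = (0.5000)(-0.8660) + (0.8660)(0.5000)(0.8660) = -0.05801,
so c = arccos(-0.05801) = 1.62884 rad.
On the unit sphere the arc length equals the central angle: 1.6288.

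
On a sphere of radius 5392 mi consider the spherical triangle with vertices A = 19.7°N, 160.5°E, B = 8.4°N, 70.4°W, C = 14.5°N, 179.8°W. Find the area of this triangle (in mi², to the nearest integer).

8658300 mi²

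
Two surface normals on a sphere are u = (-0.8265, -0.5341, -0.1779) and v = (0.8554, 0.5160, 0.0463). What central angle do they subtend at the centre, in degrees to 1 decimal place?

172.2°

u·v = -0.9908; |u| = 1.0000, |v| = 1.0001.
cos θ = (u·v)/(|u||v|) = -0.9908, so θ = 172.2°.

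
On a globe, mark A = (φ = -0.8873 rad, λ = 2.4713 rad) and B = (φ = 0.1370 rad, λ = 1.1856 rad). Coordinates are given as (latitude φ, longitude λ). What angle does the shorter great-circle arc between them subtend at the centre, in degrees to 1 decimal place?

86.0°

Let φ₁ = -0.8873 rad, φ₂ = 0.1370 rad, and Δλ = -1.2857 rad.
cos c = sin φ₁ sin φ₂ + cos φ₁ cos φ₂ cos Δλ = (-0.7754)(0.1366) + (0.6315)(0.9906)(0.2812) = 0.07005,
so c = arccos(0.07005) = 1.50069 rad.
So the angular separation is 86.0°.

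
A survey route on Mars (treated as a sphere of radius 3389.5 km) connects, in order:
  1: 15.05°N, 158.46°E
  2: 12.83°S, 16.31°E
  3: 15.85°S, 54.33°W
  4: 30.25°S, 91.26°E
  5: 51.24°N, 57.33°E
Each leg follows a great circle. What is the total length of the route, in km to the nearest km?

Leg 1→2: central angle 2.5000 rad, distance 8473.8 km.
Leg 2→3: central angle 1.1901 rad, distance 4033.8 km.
Leg 3→4: central angle 2.1508 rad, distance 7290.0 km.
Leg 4→5: central angle 1.5149 rad, distance 5134.7 km.
Total: 8473.8 + 4033.8 + 7290.0 + 5134.7 ≈ 24932 km.

24932 km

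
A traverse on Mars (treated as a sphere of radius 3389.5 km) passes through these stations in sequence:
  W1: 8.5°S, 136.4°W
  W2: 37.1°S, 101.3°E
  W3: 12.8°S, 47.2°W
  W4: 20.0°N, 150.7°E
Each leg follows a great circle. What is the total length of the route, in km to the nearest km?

23236 km

Leg W1→W2: central angle 1.9096 rad, distance 6472.6 km.
Leg W2→W3: central angle 2.1288 rad, distance 7215.6 km.
Leg W3→W4: central angle 2.8169 rad, distance 9548.0 km.
Total: 6472.6 + 7215.6 + 9548.0 ≈ 23236 km.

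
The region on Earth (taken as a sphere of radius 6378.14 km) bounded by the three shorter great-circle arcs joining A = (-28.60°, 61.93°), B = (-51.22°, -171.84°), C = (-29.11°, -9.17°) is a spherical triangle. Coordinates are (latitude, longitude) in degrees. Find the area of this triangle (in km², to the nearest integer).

Side lengths (central angles): a = 1.7144, b = 1.0686, c = 1.5226 rad; semiperimeter s = 2.1528.
By l'Huilier's theorem, tan(E/4) = √[tan(s/2) tan((s−a)/2) tan((s−b)/2) tan((s−c)/2)], giving spherical excess E = 1.1100 rad.
Area = E·R² = 1.1100 × (6378.14)² ≈ 45156016 km².

45156016 km²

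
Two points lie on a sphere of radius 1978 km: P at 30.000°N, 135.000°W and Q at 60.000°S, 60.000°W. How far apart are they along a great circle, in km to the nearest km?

In radians: φ₁ = 0.5236, φ₂ = -1.0472, Δλ = 75.000° = 1.3090 rad.
cos c = sin φ₁ sin φ₂ + cos φ₁ cos φ₂ cos Δλ = (0.5000)(-0.8660) + (0.8660)(0.5000)(0.2588) = -0.32094,
so c = arccos(-0.32094) = 1.89752 rad.
Distance = R·c = 1978 × 1.8975 ≈ 3753 km.

3753 km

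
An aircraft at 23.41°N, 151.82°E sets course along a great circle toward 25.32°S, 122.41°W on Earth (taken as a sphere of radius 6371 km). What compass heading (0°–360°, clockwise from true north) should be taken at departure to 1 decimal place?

114.9°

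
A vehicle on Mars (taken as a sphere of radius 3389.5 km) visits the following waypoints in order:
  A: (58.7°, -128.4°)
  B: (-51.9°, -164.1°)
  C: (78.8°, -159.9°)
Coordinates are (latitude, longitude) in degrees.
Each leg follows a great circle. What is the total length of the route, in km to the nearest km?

Leg A→B: central angle 1.9955 rad, distance 6763.9 km.
Leg B→C: central angle 2.2816 rad, distance 7733.4 km.
Total: 6763.9 + 7733.4 ≈ 14497 km.

14497 km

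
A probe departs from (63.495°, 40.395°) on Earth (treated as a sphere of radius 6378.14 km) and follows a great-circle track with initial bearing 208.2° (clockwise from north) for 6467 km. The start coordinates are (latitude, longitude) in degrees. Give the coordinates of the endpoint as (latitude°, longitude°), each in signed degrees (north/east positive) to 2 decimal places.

8.00°, 16.50°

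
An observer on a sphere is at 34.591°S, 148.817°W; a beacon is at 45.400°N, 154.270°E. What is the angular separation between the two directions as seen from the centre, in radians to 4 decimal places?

1.6596 rad

In radians: φ₁ = -0.6037, φ₂ = 0.7924, Δλ = -56.913° = -0.9933 rad.
Haversine: a = sin²(Δφ/2) + cos φ₁ cos φ₂ sin²(Δλ/2) = 0.4131 + (0.8232)(0.7022)(0.2270) = 0.54434.
Central angle c = 2·arcsin(√a) = 1.65959 rad.
So the angular separation is 1.6596 rad.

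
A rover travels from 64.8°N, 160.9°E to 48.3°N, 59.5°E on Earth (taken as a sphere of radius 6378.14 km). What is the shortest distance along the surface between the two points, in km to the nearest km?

With latitudes φ₁ = 64.800°, φ₂ = 48.300° and longitude difference Δλ = -101.400°:
cos c = sin φ₁ sin φ₂ + cos φ₁ cos φ₂ cos Δλ = (0.9048)(0.7466) + (0.4258)(0.6652)(-0.1977) = 0.61959,
so c = arccos(0.61959) = 0.90257 rad.
Distance = R·c = 6378.14 × 0.9026 ≈ 5757 km.

5757 km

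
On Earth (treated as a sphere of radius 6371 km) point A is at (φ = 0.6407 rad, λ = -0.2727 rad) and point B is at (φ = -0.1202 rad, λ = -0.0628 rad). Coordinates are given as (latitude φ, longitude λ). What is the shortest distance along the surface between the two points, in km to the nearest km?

5007 km

In radians: φ₁ = 0.6407, φ₂ = -0.1202, Δλ = 12.026° = 0.2099 rad.
Haversine: a = sin²(Δφ/2) + cos φ₁ cos φ₂ sin²(Δλ/2) = 0.1379 + (0.8017)(0.9928)(0.0110) = 0.14663.
Central angle c = 2·arcsin(√a) = 0.78591 rad.
Distance = R·c = 6371 × 0.7859 ≈ 5007 km.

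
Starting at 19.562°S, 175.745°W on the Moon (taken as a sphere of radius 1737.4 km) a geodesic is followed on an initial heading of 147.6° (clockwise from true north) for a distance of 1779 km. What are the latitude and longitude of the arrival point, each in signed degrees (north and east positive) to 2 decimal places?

Angular distance δ = d/R = 1779/1737.4 = 1.02394 rad; initial bearing θ = 2.5761 rad.
sin φ₂ = sin φ₁ cos δ + cos φ₁ sin δ cos θ = (-0.3348)(0.5200) + (0.9423)(0.8542)(-0.8443) = -0.8537, so φ₂ = -58.61°.
Δλ = atan2(sin θ sin δ cos φ₁, cos δ − sin φ₁ sin φ₂) = atan2(0.4313, 0.2342) = 61.499°.
λ₂ = -175.745° + 61.499° = -114.25°.

-58.61°, -114.25°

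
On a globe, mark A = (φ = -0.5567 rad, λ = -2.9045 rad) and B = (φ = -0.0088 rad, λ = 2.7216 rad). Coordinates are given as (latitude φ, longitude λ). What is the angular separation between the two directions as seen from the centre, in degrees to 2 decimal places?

47.40°

With latitudes φ₁ = -31.897°, φ₂ = -0.504° and longitude difference Δλ = -37.648°:
Haversine: a = sin²(Δφ/2) + cos φ₁ cos φ₂ sin²(Δλ/2) = 0.0732 + (0.8490)(1.0000)(0.1041) = 0.16158.
Central angle c = 2·arcsin(√a) = 0.82733 rad.
So the angular separation is 47.40°.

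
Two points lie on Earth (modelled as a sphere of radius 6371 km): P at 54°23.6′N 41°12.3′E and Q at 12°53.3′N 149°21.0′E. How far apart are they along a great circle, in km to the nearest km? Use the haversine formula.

9978 km

Let φ₁ = 0.9493 rad, φ₂ = 0.2249 rad, and Δλ = 1.8875 rad.
Haversine: a = sin²(Δφ/2) + cos φ₁ cos φ₂ sin²(Δλ/2) = 0.1256 + (0.5822)(0.9748)(0.6557) = 0.49770.
Central angle c = 2·arcsin(√a) = 1.56620 rad.
Distance = R·c = 6371 × 1.5662 ≈ 9978 km.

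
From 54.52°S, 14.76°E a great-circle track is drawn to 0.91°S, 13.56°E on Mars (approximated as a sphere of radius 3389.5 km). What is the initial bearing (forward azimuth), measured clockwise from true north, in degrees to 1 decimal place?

Δλ = -1.200° = -0.0209 rad.
y = sin Δλ · cos φ₂ = (-0.0209)(0.9999) = -0.0209
x = cos φ₁ sin φ₂ − sin φ₁ cos φ₂ cos Δλ = (0.5804)(-0.0159) − (-0.8143)(0.9999)(0.9998) = 0.8048
θ = atan2(y, x) = -1.49°; adding 360° gives 358.5°.

358.5°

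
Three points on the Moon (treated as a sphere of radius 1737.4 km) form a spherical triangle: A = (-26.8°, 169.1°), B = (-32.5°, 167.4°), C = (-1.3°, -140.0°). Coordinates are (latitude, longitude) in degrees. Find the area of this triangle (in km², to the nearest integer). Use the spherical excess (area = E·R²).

Side lengths (central angles): a = 1.0189, b = 0.9606, c = 0.1028 rad; semiperimeter s = 1.0411.
By l'Huilier's theorem, tan(E/4) = √[tan(s/2) tan((s−a)/2) tan((s−b)/2) tan((s−c)/2)], giving spherical excess E = 0.0456 rad.
Area = E·R² = 0.0456 × (1737.4)² ≈ 137782 km².

137782 km²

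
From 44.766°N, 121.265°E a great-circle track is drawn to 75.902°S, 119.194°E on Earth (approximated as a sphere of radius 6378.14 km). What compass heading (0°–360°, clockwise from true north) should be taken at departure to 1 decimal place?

180.6°

With φ₁ = 0.7813, φ₂ = -1.3247, Δλ = -0.0361 rad, the forward-azimuth formula gives
θ = atan2( sin Δλ cos φ₂ , cos φ₁ sin φ₂ − sin φ₁ cos φ₂ cos Δλ ) = atan2(-0.0088, -0.8600) = -179.41°.
Adding 360° brings this into [0°, 360°): 180.6°.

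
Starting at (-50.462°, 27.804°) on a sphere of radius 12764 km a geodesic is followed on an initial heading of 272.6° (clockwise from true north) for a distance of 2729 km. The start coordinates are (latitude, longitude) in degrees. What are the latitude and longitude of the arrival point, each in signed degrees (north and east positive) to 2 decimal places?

Angular distance δ = d/R = 2729/12764 = 0.21380 rad; initial bearing θ = 4.7578 rad.
sin φ₂ = sin φ₁ cos δ + cos φ₁ sin δ cos θ = (-0.7712)(0.9772) + (0.6366)(0.2122)(0.0454) = -0.7475, so φ₂ = -48.38°.
Δλ = atan2(sin θ sin δ cos φ₁, cos δ − sin φ₁ sin φ₂) = atan2(-0.1349, 0.4007) = -18.609°.
λ₂ = 27.804° − 18.609° = 9.20°.

-48.38°, 9.20°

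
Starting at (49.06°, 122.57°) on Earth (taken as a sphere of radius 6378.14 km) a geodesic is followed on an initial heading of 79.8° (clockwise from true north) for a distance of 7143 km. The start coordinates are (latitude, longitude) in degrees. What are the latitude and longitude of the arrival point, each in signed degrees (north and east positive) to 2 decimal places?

Angular distance δ = d/R = 7143/6378.14 = 1.11992 rad; initial bearing θ = 1.3928 rad.
sin φ₂ = sin φ₁ cos δ + cos φ₁ sin δ cos θ = (0.7554)(0.4358) + (0.6553)(0.9001)(0.1771) = 0.4336, so φ₂ = 25.70°.
Δλ = atan2(sin θ sin δ cos φ₁, cos δ − sin φ₁ sin φ₂) = atan2(0.5805, 0.1082) = 79.440°.
λ₂ = 122.570° + 79.440° = 202.01° → -157.99° after wrapping to (−180°, 180°].

25.70°, -157.99°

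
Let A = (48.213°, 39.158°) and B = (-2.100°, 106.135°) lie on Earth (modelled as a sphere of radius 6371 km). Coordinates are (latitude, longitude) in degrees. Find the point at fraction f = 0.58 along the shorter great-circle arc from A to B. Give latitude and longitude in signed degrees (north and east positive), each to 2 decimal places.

The central angle between A and B is δ = 1.3355 rad.
With f = 0.58, the slerp weights are sin((1−f)δ)/sin δ = 0.5470 and sin(fδ)/sin δ = 0.7192.
Weighted sum of the unit vectors: (0.5470)·(0.5167,0.4208,0.7456) + (0.7192)·(-0.2777,0.9600,-0.0366) = (0.0829, 0.9206, 0.3815).
Converting back: φ = atan2(z, √(x²+y²)) = 22.43°, λ = atan2(y, x) = 84.85°.

22.43°, 84.85°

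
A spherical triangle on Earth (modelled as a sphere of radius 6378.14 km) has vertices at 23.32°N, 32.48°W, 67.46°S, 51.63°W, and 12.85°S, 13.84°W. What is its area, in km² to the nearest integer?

13767330 km²

Side lengths (central angles): a = 1.0463, b = 0.7070, c = 1.6039 rad; semiperimeter s = 1.6786.
By l'Huilier's theorem, tan(E/4) = √[tan(s/2) tan((s−a)/2) tan((s−b)/2) tan((s−c)/2)], giving spherical excess E = 0.3384 rad.
Area = E·R² = 0.3384 × (6378.14)² ≈ 13767330 km².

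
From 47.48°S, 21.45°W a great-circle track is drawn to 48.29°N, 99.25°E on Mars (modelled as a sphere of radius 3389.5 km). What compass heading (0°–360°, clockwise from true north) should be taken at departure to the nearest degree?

66°

Δλ = 120.700° = 2.1066 rad.
y = sin Δλ · cos φ₂ = (0.8599)(0.6654) = 0.5721
x = cos φ₁ sin φ₂ − sin φ₁ cos φ₂ cos Δλ = (0.6758)(0.7465) − (-0.7370)(0.6654)(-0.5105) = 0.2542
θ = atan2(y, x) = 66.05°, so the bearing is 66°.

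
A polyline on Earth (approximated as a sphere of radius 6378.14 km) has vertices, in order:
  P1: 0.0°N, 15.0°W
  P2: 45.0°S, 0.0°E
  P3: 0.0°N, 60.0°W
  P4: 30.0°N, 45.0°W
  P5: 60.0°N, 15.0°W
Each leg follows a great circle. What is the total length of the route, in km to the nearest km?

20654 km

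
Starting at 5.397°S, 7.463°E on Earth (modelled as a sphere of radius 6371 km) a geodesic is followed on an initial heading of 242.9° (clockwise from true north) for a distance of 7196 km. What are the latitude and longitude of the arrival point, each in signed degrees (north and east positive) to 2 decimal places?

-26.76°, -56.89°

Angular distance δ = d/R = 7196/6371 = 1.12949 rad; initial bearing θ = 4.2394 rad.
sin φ₂ = sin φ₁ cos δ + cos φ₁ sin δ cos θ = (-0.0941)(0.4271) + (0.9956)(0.9042)(-0.4555) = -0.4502, so φ₂ = -26.76°.
Δλ = atan2(sin θ sin δ cos φ₁, cos δ − sin φ₁ sin φ₂) = atan2(-0.8014, 0.3848) = -64.352°.
λ₂ = 7.463° − 64.352° = -56.89°.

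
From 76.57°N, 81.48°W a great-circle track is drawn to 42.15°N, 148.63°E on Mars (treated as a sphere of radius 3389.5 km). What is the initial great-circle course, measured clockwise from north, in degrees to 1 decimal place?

Δλ = -129.890° = -2.2670 rad.
y = sin Δλ · cos φ₂ = (-0.7673)(0.7414) = -0.5689
x = cos φ₁ sin φ₂ − sin φ₁ cos φ₂ cos Δλ = (0.2323)(0.6711) − (0.9727)(0.7414)(-0.6413) = 0.6183
θ = atan2(y, x) = -42.61°; adding 360° gives 317.4°.

317.4°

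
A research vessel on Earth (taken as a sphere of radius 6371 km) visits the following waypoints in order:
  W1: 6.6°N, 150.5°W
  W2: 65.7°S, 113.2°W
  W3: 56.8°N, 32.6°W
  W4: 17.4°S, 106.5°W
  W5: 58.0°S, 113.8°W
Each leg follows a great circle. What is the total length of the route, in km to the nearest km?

Leg W1→W2: central angle 1.3485 rad, distance 8591.6 km.
Leg W2→W3: central angle 2.3830 rad, distance 15182.3 km.
Leg W3→W4: central angle 1.6763 rad, distance 10679.8 km.
Leg W4→W5: central angle 0.7149 rad, distance 4554.5 km.
Total: 8591.6 + 15182.3 + 10679.8 + 4554.5 ≈ 39008 km.

39008 km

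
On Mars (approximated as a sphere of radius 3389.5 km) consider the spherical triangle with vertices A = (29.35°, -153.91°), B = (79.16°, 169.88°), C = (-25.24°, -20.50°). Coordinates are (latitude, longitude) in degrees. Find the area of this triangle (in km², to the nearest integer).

24598408 km²

Side lengths (central angles): a = 2.1971, b = 2.4201, c = 0.9101 rad; semiperimeter s = 2.7636.
By l'Huilier's theorem, tan(E/4) = √[tan(s/2) tan((s−a)/2) tan((s−b)/2) tan((s−c)/2)], giving spherical excess E = 2.1411 rad.
Area = E·R² = 2.1411 × (3389.5)² ≈ 24598408 km².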